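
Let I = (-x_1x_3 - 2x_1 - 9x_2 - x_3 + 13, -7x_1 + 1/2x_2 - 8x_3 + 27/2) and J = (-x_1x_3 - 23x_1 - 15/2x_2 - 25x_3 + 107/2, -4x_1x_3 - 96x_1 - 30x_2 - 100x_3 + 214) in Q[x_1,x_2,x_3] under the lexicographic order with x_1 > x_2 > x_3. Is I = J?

Two ideals are equal iff their reduced Gröbner bases coincide (the reduced basis is unique for a fixed ordering).
Buchberger on the first generating set:
f_1 = -x_1x_3 - 2x_1 - 9x_2 - x_3 + 13, LT = x_1x_3.
f_2 = -7x_1 + 1/2x_2 - 8x_3 + 27/2, LT = x_1.

S(f_1,f_2): lcm = x_1x_3. S = 2x_1 + 1/14x_2x_3 + 9x_2 - 8/7x_3^2 + 41/14x_3 - 13.
  reduce S modulo (f_1, f_2):
  remainder 1/14x_2x_3 + 64/7x_2 - 8/7x_3^2 + 9/14x_3 - 64/7 ≠ 0; add g_3 = 1/14x_2x_3 + 64/7x_2 - 8/7x_3^2 + 9/14x_3 - 64/7 to the basis.

The other S-polynomials (S(f_1,g_3), S(f_2,g_3)) all reduce to 0 modulo the current basis, so we have a Gröbner basis.
Inter-reduce: drop elements whose leading term is divisible by another's, tail-reduce, and make monic.
Reduced Gröbner basis: {x_1 - 1/14x_2 + 8/7x_3 - 27/14, x_2x_3 + 128x_2 - 16x_3^2 + 9x_3 - 128}.

Buchberger on the second generating set:
h_1 = -x_1x_3 - 23x_1 - 15/2x_2 - 25x_3 + 107/2, LT = x_1x_3.
h_2 = -4x_1x_3 - 96x_1 - 30x_2 - 100x_3 + 214, LT = x_1x_3.

S(h_1,h_2): lcm = x_1x_3. S = -x_1.
  reduce S modulo (h_1, h_2):
  remainder -x_1 ≠ 0; add k_3 = -x_1 to the basis.

S(h_1,k_3): lcm = x_1x_3. S = 23x_1 + 15/2x_2 + 25x_3 - 107/2.
  reduce S modulo (h_1, h_2, k_3):
  remainder 15/2x_2 + 25x_3 - 107/2 ≠ 0; add k_4 = 15/2x_2 + 25x_3 - 107/2 to the basis.

The other S-polynomials (S(h_2,k_3), S(h_1,k_4), S(h_2,k_4), S(k_3,k_4)) all reduce to 0 modulo the current basis, so we have a Gröbner basis.
Inter-reduce: drop elements whose leading term is divisible by another's, tail-reduce, and make monic.
Reduced Gröbner basis: {x_1, x_2 + 10/3x_3 - 107/15}.

Since the reduced bases disagree, the two ideals are not the same.

No, the ideals differ.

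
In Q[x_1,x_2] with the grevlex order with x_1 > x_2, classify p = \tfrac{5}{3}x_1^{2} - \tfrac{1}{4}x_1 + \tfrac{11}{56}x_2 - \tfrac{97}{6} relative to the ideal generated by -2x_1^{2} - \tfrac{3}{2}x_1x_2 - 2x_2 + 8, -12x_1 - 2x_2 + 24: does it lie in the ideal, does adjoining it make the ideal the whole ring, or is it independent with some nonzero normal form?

First compute the reduced Gröbner basis of I by Buchberger's algorithm.
f_1 = -2x_1^{2} - \tfrac{3}{2}x_1x_2 - 2x_2 + 8, LT = x_1^{2}.
f_2 = -12x_1 - 2x_2 + 24, LT = x_1.

S(f_1,f_2): lcm = x_1^{2}. S = \tfrac{7}{12}x_1x_2 + 2x_1 + x_2 - 4.
  leading term x_1x_2: subtract (-\tfrac{7}{144}x_2)·f_2 from \tfrac{7}{12}x_1x_2 + 2x_1 + x_2 - 4 → -\tfrac{7}{72}x_2^{2} + 2x_1 + \tfrac{13}{6}x_2 - 4
  leading term x_2^{2}: no divisor's leading term divides it; move -\tfrac{7}{72}x_2^{2} to the remainder.
  leading term x_1: subtract (-\tfrac{1}{6})·f_2 from 2x_1 + \tfrac{13}{6}x_2 - 4 → \tfrac{11}{6}x_2
  leading term x_2: no divisor's leading term divides it; move \tfrac{11}{6}x_2 to the remainder.
  remainder -\tfrac{7}{72}x_2^{2} + \tfrac{11}{6}x_2 ≠ 0; add h_3 = -\tfrac{7}{72}x_2^{2} + \tfrac{11}{6}x_2 to the basis.

S(f_1,h_3): leading monomials are coprime, so the S-polynomial reduces to 0 (Buchberger's first criterion).
S(f_2,h_3): leading monomials are coprime, so the S-polynomial reduces to 0 (Buchberger's first criterion).
Every S-polynomial of the final basis reduces to 0, so we have a Gröbner basis.
Inter-reduce: drop elements whose leading term is divisible by another's, tail-reduce, and make monic.
Reduced Gröbner basis: {x_2^{2} - \tfrac{132}{7}x_2, x_1 + \tfrac{1}{6}x_2 - 2}.
Label its elements g_1 = x_2^{2} - \tfrac{132}{7}x_2, g_2 = x_1 + \tfrac{1}{6}x_2 - 2.

Reduce p = \tfrac{5}{3}x_1^{2} - \tfrac{1}{4}x_1 + \tfrac{11}{56}x_2 - \tfrac{97}{6} modulo G:
  leading term x_1^{2}: subtract (\tfrac{5}{3}x_1)·g_2 from \tfrac{5}{3}x_1^{2} - \tfrac{1}{4}x_1 + \tfrac{11}{56}x_2 - \tfrac{97}{6} → -\tfrac{5}{18}x_1x_2 + \tfrac{37}{12}x_1 + \tfrac{11}{56}x_2 - \tfrac{97}{6}
  leading term x_1x_2: subtract (-\tfrac{5}{18}x_2)·g_2 from -\tfrac{5}{18}x_1x_2 + \tfrac{37}{12}x_1 + \tfrac{11}{56}x_2 - \tfrac{97}{6} → \tfrac{5}{108}x_2^{2} + \tfrac{37}{12}x_1 - \tfrac{181}{504}x_2 - \tfrac{97}{6}
  leading term x_2^{2}: subtract (\tfrac{5}{108})·g_1 from \tfrac{5}{108}x_2^{2} + \tfrac{37}{12}x_1 - \tfrac{181}{504}x_2 - \tfrac{97}{6} → \tfrac{37}{12}x_1 + \tfrac{37}{72}x_2 - \tfrac{97}{6}
  leading term x_1: subtract (\tfrac{37}{12})·g_2 from \tfrac{37}{12}x_1 + \tfrac{37}{72}x_2 - \tfrac{97}{6} → -10
  leading term 1: no divisor's leading term divides it; move -10 to the remainder.
  normal form = -10.
The normal form is nonzero, so p ∉ I. Since p minus its normal form lies in I, I + (p) = I + (r) where r = -10; decide whether this ideal is the whole ring.
Here r = -10 is a nonzero constant, hence a unit: 1 ∈ I + (p), the Gröbner basis of I + (p) is {1}, and the enlarged system has no common solution — adjoining p is inconsistent.

Ideal membership is decidable via reduction modulo a Gröbner basis.

Adjoining \tfrac{5}{3}x_1^{2} - \tfrac{1}{4}x_1 + \tfrac{11}{56}x_2 - \tfrac{97}{6} makes the ideal the whole ring: the system is inconsistent.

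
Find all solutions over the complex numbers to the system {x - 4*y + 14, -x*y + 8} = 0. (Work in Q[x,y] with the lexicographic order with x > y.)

Compute a lex Gröbner basis by Buchberger's algorithm.
f_1 = x - 4*y + 14, LT = x.
f_2 = -x*y + 8, LT = x*y.

S(f_1,f_2): lcm = x*y. S = -4*y**2 + 14*y + 8.
  leading term y**2: no divisor's leading term divides it; move -4*y**2 to the remainder.
  leading term y: no divisor's leading term divides it; move 14*y to the remainder.
  leading term 1: no divisor's leading term divides it; move 8 to the remainder.
  remainder -4*y**2 + 14*y + 8 ≠ 0; add h_3 = -4*y**2 + 14*y + 8 to the basis.

The other S-polynomials (S(f_1,h_3), S(f_2,h_3)) all reduce to 0 modulo the current basis, so we have a Gröbner basis.
Inter-reduce: drop elements whose leading term is divisible by another's, tail-reduce, and make monic.
Reduced Gröbner basis: {x - 4*y + 14, y**2 - 7/2*y - 2}.

From the last basis element, y**2 - 7/2*y - 2 = 0, so y takes values in {-1/2, 4}. Each choice, substituted upward through the basis, yields the corresponding point(s) of the solution set.
  y = -1/2: the earlier basis element becomes x + 16 = 0, giving x = -16 — point (-16, -1/2).
  y = 4: the earlier basis element becomes x - 2 = 0, giving x = 2 — point (2, 4).
This is the nonlinear analogue of row-reducing a linear system.

{(-16, -1/2), (2, 4)}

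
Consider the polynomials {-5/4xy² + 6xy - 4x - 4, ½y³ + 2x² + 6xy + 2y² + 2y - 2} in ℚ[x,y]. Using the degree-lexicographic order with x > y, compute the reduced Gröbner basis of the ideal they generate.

G = {x³ + 3x²y + 269/25xy - 201/25x - ⅘y - 176/25, xy² - 24/5xy + 16/5x + 16/5, y³ + 4x² + 12xy + 4y² + 4y - 4}

f_1 = -5/4xy² + 6xy - 4x - 4, LT = xy².
f_2 = ½y³ + 2x² + 6xy + 2y² + 2y - 2, LT = y³.

S(f_1,f_2): lcm = xy³. S = -4x³ - 12x²y - 44/5xy² - ⅘xy + 4x + 16/5y.
  leading term x³: no divisor's leading term divides it; move -4x³ to the remainder.
  leading term x²y: no divisor's leading term divides it; move -12x²y to the remainder.
  leading term xy²: subtract (176/25)·f_1 from -44/5xy² - ⅘xy + 4x + 16/5y → -1076/25xy + 804/25x + 16/5y + 704/25
  leading term xy: no divisor's leading term divides it; move -1076/25xy to the remainder.
  leading term x: no divisor's leading term divides it; move 804/25x to the remainder.
  leading term y: no divisor's leading term divides it; move 16/5y to the remainder.
  leading term 1: no divisor's leading term divides it; move 704/25 to the remainder.
  remainder -4x³ - 12x²y - 1076/25xy + 804/25x + 16/5y + 704/25 ≠ 0; add g_3 = -4x³ - 12x²y - 1076/25xy + 804/25x + 16/5y + 704/25 to the basis.

S(f_1,g_3): lcm = x³y². S = -3x²y³ - 24/5x³y - 269/25xy³ + 16/5x³ + 201/25xy² + ⅘y³ + 16/5x² + 176/25y².
  leading term x²y³: subtract (12/5xy)·f_1 from -3x²y³ - 24/5x³y - 269/25xy³ + 16/5x³ + 201/25xy² + ⅘y³ + 16/5x² + 176/25y² → -24/5x³y - 72/5x²y² - 269/25xy³ + 16/5x³ + 48/5x²y + 201/25xy² + ⅘y³ + 16/5x² + 48/5xy + 176/25y²
  leading term x³y: subtract (6/5y)·g_3 from -24/5x³y - 72/5x²y² - 269/25xy³ + 16/5x³ + 48/5x²y + 201/25xy² + ⅘y³ + 16/5x² + 48/5xy + 176/25y² → -269/25xy³ + 16/5x³ + 48/5x²y + 7461/125xy² + ⅘y³ + 16/5x² - 3624/125xy + 16/5y² - 4224/125y
  leading term xy³: subtract (1076/125y)·f_1 from -269/25xy³ + 16/5x³ + 48/5x²y + 7461/125xy² + ⅘y³ + 16/5x² - 3624/125xy + 16/5y² - 4224/125y → 16/5x³ + 48/5x²y + 201/25xy² + ⅘y³ + 16/5x² + 136/25xy + 16/5y² + 16/25y
  leading term x³: subtract (-⅘)·g_3 from 16/5x³ + 48/5x²y + 201/25xy² + ⅘y³ + 16/5x² + 136/25xy + 16/5y² + 16/25y → 201/25xy² + ⅘y³ + 16/5x² - 3624/125xy + 16/5y² + 3216/125x + 16/5y + 2816/125
  leading term xy²: subtract (-804/125)·f_1 from 201/25xy² + ⅘y³ + 16/5x² - 3624/125xy + 16/5y² + 3216/125x + 16/5y + 2816/125 → ⅘y³ + 16/5x² + 48/5xy + 16/5y² + 16/5y - 16/5
  leading term y³: subtract (8/5)·f_2 from ⅘y³ + 16/5x² + 48/5xy + 16/5y² + 16/5y - 16/5 → 0
  remainder 0.

S(f_2,g_3): leading monomials are coprime, so the S-polynomial reduces to 0 (Buchberger's first criterion).
Every S-polynomial of the final basis reduces to 0, so we have a Gröbner basis.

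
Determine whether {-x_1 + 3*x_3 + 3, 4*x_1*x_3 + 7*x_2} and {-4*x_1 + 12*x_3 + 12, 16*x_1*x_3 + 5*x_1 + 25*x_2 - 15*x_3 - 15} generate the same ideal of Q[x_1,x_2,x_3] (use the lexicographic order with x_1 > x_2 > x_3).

For a fixed monomial order, each ideal has a unique reduced Gröbner basis; comparing bases decides equality.
Buchberger on the first generating set:
f_1 = -x_1 + 3*x_3 + 3, LT = x_1.
f_2 = 4*x_1*x_3 + 7*x_2, LT = x_1*x_3.

S(f_1,f_2): lcm = x_1*x_3. S = -7/4*x_2 - 3*x_3**2 - 3*x_3.
  leading term x_2: no divisor's leading term divides it; move -7/4*x_2 to the remainder.
  leading term x_3**2: no divisor's leading term divides it; move -3*x_3**2 to the remainder.
  leading term x_3: no divisor's leading term divides it; move -3*x_3 to the remainder.
  remainder -7/4*x_2 - 3*x_3**2 - 3*x_3 ≠ 0; add g_3 = -7/4*x_2 - 3*x_3**2 - 3*x_3 to the basis.

The other S-polynomials (S(f_1,g_3), S(f_2,g_3)) all reduce to 0 modulo the current basis, so we have a Gröbner basis.
Inter-reduce: drop elements whose leading term is divisible by another's, tail-reduce, and make monic.
Reduced Gröbner basis: {x_1 - 3*x_3 - 3, x_2 + 12/7*x_3**2 + 12/7*x_3}.

Buchberger on the second generating set:
h_1 = -4*x_1 + 12*x_3 + 12, LT = x_1.
h_2 = 16*x_1*x_3 + 5*x_1 + 25*x_2 - 15*x_3 - 15, LT = x_1*x_3.

S(h_1,h_2): lcm = x_1*x_3. S = -5/16*x_1 - 25/16*x_2 - 3*x_3**2 - 33/16*x_3 + 15/16.
  leading term x_1: subtract (5/64)·h_1 from -5/16*x_1 - 25/16*x_2 - 3*x_3**2 - 33/16*x_3 + 15/16 → -25/16*x_2 - 3*x_3**2 - 3*x_3
  leading term x_2: no divisor's leading term divides it; move -25/16*x_2 to the remainder.
  leading term x_3**2: no divisor's leading term divides it; move -3*x_3**2 to the remainder.
  leading term x_3: no divisor's leading term divides it; move -3*x_3 to the remainder.
  remainder -25/16*x_2 - 3*x_3**2 - 3*x_3 ≠ 0; add k_3 = -25/16*x_2 - 3*x_3**2 - 3*x_3 to the basis.

The other S-polynomials (S(h_1,k_3), S(h_2,k_3)) all reduce to 0 modulo the current basis, so we have a Gröbner basis.
Inter-reduce: drop elements whose leading term is divisible by another's, tail-reduce, and make monic.
Reduced Gröbner basis: {x_1 - 3*x_3 - 3, x_2 + 48/25*x_3**2 + 48/25*x_3}.

The bases are distinct; the ideals are different.

No, the ideals differ.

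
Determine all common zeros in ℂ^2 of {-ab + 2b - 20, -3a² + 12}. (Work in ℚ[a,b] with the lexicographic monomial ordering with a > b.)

{(-2, 5)}

Compute a lex Gröbner basis by Buchberger's algorithm.
f_1 = -ab + 2b - 20, LT = ab.
f_2 = -3a² + 12, LT = a².

S(f_1,f_2): lcm = a²b. S = -2ab + 20a + 4b.
  leading term ab: subtract (2)·f_1 from -2ab + 20a + 4b → 20a + 40
  leading term a: no divisor's leading term divides it; move 20a to the remainder.
  leading term 1: no divisor's leading term divides it; move 40 to the remainder.
  remainder 20a + 40 ≠ 0; add h_3 = 20a + 40 to the basis.

S(f_1,h_3): lcm = ab. S = -4b + 20.
  leading term b: no divisor's leading term divides it; move -4b to the remainder.
  leading term 1: no divisor's leading term divides it; move 20 to the remainder.
  remainder -4b + 20 ≠ 0; add h_4 = -4b + 20 to the basis.

S(f_2,h_3): lcm = a². S = -2a - 4.
  leading term a: subtract (-1/10)·h_3 from -2a - 4 → 0
  remainder 0.

S(f_1,h_4): lcm = ab. S = 5a - 2b + 20.
  leading term a: subtract (¼)·h_3 from 5a - 2b + 20 → -2b + 10
  leading term b: subtract (½)·h_4 from -2b + 10 → 0
  remainder 0.

S(f_2,h_4): leading monomials are coprime, so the S-polynomial reduces to 0 (Buchberger's first criterion).
S(h_3,h_4): leading monomials are coprime, so the S-polynomial reduces to 0 (Buchberger's first criterion).
Every S-polynomial of the final basis reduces to 0, so we have a Gröbner basis.
Inter-reduce: drop elements whose leading term is divisible by another's, tail-reduce, and make monic.
Reduced Gröbner basis: {a + 2, b - 5}.

The lex basis is triangular: the last element involves only b. Solving b - 5 = 0 gives b ∈ {5}; substituting each value into the earlier elements determines the remaining variables.
  b = 5: the earlier basis element becomes a + 2 = 0, giving a = -2 — point (-2, 5).
A lex Gröbner basis triangularizes the system, enabling back-substitution.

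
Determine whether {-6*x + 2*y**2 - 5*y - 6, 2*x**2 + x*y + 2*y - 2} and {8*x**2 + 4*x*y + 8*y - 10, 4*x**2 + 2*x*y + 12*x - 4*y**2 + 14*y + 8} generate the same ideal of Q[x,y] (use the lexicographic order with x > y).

No, the ideals differ.

Since reduced Gröbner bases are canonical representatives of ideals under a given ordering, it suffices to compute and compare them.
Buchberger on the first generating set:
f_1 = -6*x + 2*y**2 - 5*y - 6, LT = x.
f_2 = 2*x**2 + x*y + 2*y - 2, LT = x**2.

S(f_1,f_2): lcm = x**2. S = -1/3*x*y**2 + 1/3*x*y + x - y + 1.
  reduce S modulo (f_1, f_2):
  remainder -1/9*y**4 + 7/18*y**3 + 7/18*y**2 - 13/6*y ≠ 0; add g_3 = -1/9*y**4 + 7/18*y**3 + 7/18*y**2 - 13/6*y to the basis.

The other S-polynomials (S(f_1,g_3), S(f_2,g_3)) all reduce to 0 modulo the current basis, so we have a Gröbner basis.
Inter-reduce: drop elements whose leading term is divisible by another's, tail-reduce, and make monic.
Reduced Gröbner basis: {x - 1/3*y**2 + 5/6*y + 1, y**4 - 7/2*y**3 - 7/2*y**2 + 39/2*y}.

Buchberger on the second generating set:
h_1 = 8*x**2 + 4*x*y + 8*y - 10, LT = x**2.
h_2 = 4*x**2 + 2*x*y + 12*x - 4*y**2 + 14*y + 8, LT = x**2.

S(h_1,h_2): lcm = x**2. S = -3*x + y**2 - 5/2*y - 13/4.
  reduce S modulo (h_1, h_2):
  remainder -3*x + y**2 - 5/2*y - 13/4 ≠ 0; add k_3 = -3*x + y**2 - 5/2*y - 13/4 to the basis.

S(h_1,k_3): lcm = x**2. S = 1/3*x*y**2 - 1/3*x*y - 13/12*x + y - 5/4.
  reduce S modulo (h_1, h_2, k_3):
  remainder 1/9*y**4 - 7/18*y**3 - 4/9*y**2 + 163/72*y - 11/144 ≠ 0; add k_4 = 1/9*y**4 - 7/18*y**3 - 4/9*y**2 + 163/72*y - 11/144 to the basis.

The other S-polynomials (S(h_2,k_3), S(h_1,k_4), S(h_2,k_4), S(k_3,k_4)) all reduce to 0 modulo the current basis, so we have a Gröbner basis.
Inter-reduce: drop elements whose leading term is divisible by another's, tail-reduce, and make monic.
Reduced Gröbner basis: {x - 1/3*y**2 + 5/6*y + 13/12, y**4 - 7/2*y**3 - 4*y**2 + 163/8*y - 11/16}.

These differ, so the ideals are not equal.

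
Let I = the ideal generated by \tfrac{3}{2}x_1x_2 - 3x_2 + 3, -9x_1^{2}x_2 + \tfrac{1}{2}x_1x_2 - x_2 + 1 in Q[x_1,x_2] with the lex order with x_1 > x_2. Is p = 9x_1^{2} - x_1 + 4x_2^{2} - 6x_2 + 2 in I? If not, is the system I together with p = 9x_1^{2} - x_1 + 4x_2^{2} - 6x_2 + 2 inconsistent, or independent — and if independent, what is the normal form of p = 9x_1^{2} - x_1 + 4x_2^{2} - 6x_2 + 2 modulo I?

9x_1^{2} - x_1 + 4x_2^{2} - 6x_2 + 2 lies in I (it reduces to 0).

First compute the reduced Gröbner basis of I by Buchberger's algorithm.
f_1 = \tfrac{3}{2}x_1x_2 - 3x_2 + 3, LT = x_1x_2.
f_2 = -9x_1^{2}x_2 + \tfrac{1}{2}x_1x_2 - x_2 + 1, LT = x_1^{2}x_2.

S(f_1,f_2): lcm = x_1^{2}x_2. S = -\tfrac{35}{18}x_1x_2 + 2x_1 - \tfrac{1}{9}x_2 + \tfrac{1}{9}.
  reduce S modulo (f_1, f_2):
  remainder 2x_1 - 4x_2 + 4 ≠ 0; add h_3 = 2x_1 - 4x_2 + 4 to the basis.

S(f_1,h_3): lcm = x_1x_2. S = 2x_2^{2} - 4x_2 + 2.
  reduce S modulo (f_1, f_2, h_3):
  remainder 2x_2^{2} - 4x_2 + 2 ≠ 0; add h_4 = 2x_2^{2} - 4x_2 + 2 to the basis.

The other S-polynomials (S(f_2,h_3), S(f_1,h_4), S(f_2,h_4), S(h_3,h_4)) all reduce to 0 modulo the current basis, so we have a Gröbner basis.
Inter-reduce: drop elements whose leading term is divisible by another's, tail-reduce, and make monic.
Reduced Gröbner basis: {x_1 - 2x_2 + 2, x_2^{2} - 2x_2 + 1}.
Label its elements g_1 = x_1 - 2x_2 + 2, g_2 = x_2^{2} - 2x_2 + 1.

Reduce p = 9x_1^{2} - x_1 + 4x_2^{2} - 6x_2 + 2 modulo G:
  leading term x_1^{2}: subtract (9x_1)·g_1 from 9x_1^{2} - x_1 + 4x_2^{2} - 6x_2 + 2 → 18x_1x_2 - 19x_1 + 4x_2^{2} - 6x_2 + 2
  leading term x_1x_2: subtract (18x_2)·g_1 from 18x_1x_2 - 19x_1 + 4x_2^{2} - 6x_2 + 2 → -19x_1 + 40x_2^{2} - 42x_2 + 2
  leading term x_1: subtract (-19)·g_1 from -19x_1 + 40x_2^{2} - 42x_2 + 2 → 40x_2^{2} - 80x_2 + 40
  leading term x_2^{2}: subtract (40)·g_2 from 40x_2^{2} - 80x_2 + 40 → 0
  normal form = 0.
Since the normal form is 0, p ∈ I.

The remainder on division by a Gröbner basis is unique — it is the normal form.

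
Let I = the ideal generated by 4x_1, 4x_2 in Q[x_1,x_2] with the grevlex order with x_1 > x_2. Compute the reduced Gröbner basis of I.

G = {x_1, x_2}

f_1 = 4x_1, LT = x_1.
f_2 = 4x_2, LT = x_2.

The S-polynomials (S(f_1,f_2)) all reduce to 0 modulo the current basis, so we have a Gröbner basis.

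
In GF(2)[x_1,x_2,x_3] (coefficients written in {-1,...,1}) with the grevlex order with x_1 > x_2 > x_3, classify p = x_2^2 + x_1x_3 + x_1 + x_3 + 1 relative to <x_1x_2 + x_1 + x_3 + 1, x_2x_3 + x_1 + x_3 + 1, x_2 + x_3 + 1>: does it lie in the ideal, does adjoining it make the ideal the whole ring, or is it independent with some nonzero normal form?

First compute the reduced Gröbner basis of I by Buchberger's algorithm.
f_1 = x_1x_2 + x_1 + x_3 + 1, LT = x_1x_2.
f_2 = x_2x_3 + x_1 + x_3 + 1, LT = x_2x_3.
f_3 = x_2 + x_3 + 1, LT = x_2.

S(f_1,f_2): lcm = x_1x_2x_3. S = x_1^2 + x_3^2 + x_1 + x_3.
  reduce S modulo (f_1, f_2, f_3):
  remainder x_1^2 + x_3^2 + x_1 + x_3 ≠ 0; add h_4 = x_1^2 + x_3^2 + x_1 + x_3 to the basis.

S(f_1,f_3): lcm = x_1x_2. S = x_1x_3 + x_3 + 1.
  reduce S modulo (f_1, f_2, f_3, h_4):
  remainder x_1x_3 + x_3 + 1 ≠ 0; add h_5 = x_1x_3 + x_3 + 1 to the basis.

S(f_2,f_3): lcm = x_2x_3. S = x_3^2 + x_1 + 1.
  reduce S modulo (f_1, f_2, f_3, h_4, h_5):
  remainder x_3^2 + x_1 + 1 ≠ 0; add h_6 = x_3^2 + x_1 + 1 to the basis.

The other S-polynomials (S(f_1,h_4), S(f_2,h_4), S(f_3,h_4), S(f_1,h_5), S(f_2,h_5), S(f_3,h_5), S(h_4,h_5), S(f_1,h_6), S(f_2,h_6), S(f_3,h_6), S(h_4,h_6), S(h_5,h_6)) all reduce to 0 modulo the current basis, so we have a Gröbner basis.
Inter-reduce: drop elements whose leading term is divisible by another's, tail-reduce, and make monic.
Reduced Gröbner basis: {x_1^2 + x_3 + 1, x_1x_3 + x_3 + 1, x_3^2 + x_1 + 1, x_2 + x_3 + 1}.
Label its elements g_1 = x_1^2 + x_3 + 1, g_2 = x_1x_3 + x_3 + 1, g_3 = x_3^2 + x_1 + 1, g_4 = x_2 + x_3 + 1.

Reduce p = x_2^2 + x_1x_3 + x_1 + x_3 + 1 modulo G:
  leading term x_2^2: subtract (x_2)·g_4 from x_2^2 + x_1x_3 + x_1 + x_3 + 1 → x_1x_3 + x_2x_3 + x_1 + x_2 + x_3 + 1
  leading term x_1x_3: subtract (1)·g_2 from x_1x_3 + x_2x_3 + x_1 + x_2 + x_3 + 1 → x_2x_3 + x_1 + x_2
  leading term x_2x_3: subtract (x_3)·g_4 from x_2x_3 + x_1 + x_2 → x_3^2 + x_1 + x_2 + x_3
  leading term x_3^2: subtract (1)·g_3 from x_3^2 + x_1 + x_2 + x_3 → x_2 + x_3 + 1
  leading term x_2: subtract (1)·g_4 from x_2 + x_3 + 1 → 0
  normal form = 0.
Since the normal form is 0, p ∈ I.

x_2^2 + x_1x_3 + x_1 + x_3 + 1 lies in I (it reduces to 0).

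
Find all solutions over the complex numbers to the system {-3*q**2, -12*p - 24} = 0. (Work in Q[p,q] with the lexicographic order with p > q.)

Compute a lex Gröbner basis by Buchberger's algorithm.
f_1 = -3*q**2, LT = q**2.
f_2 = -12*p - 24, LT = p.

The S-polynomials (S(f_1,f_2)) all reduce to 0 modulo the current basis, so we have a Gröbner basis.
Inter-reduce: drop elements whose leading term is divisible by another's, tail-reduce, and make monic.
Reduced Gröbner basis: {p + 2, q**2}.

Elimination: the polynomial q**2 lies in the elimination ideal for q, so q ∈ {0}. For each such q, the remaining basis elements (now univariate) give the rest of the solution.
  q = 0: the earlier basis element becomes p + 2 = 0, giving p = -2 — point (-2, 0).
A lex Gröbner basis triangularizes the system, enabling back-substitution.

{(-2, 0)}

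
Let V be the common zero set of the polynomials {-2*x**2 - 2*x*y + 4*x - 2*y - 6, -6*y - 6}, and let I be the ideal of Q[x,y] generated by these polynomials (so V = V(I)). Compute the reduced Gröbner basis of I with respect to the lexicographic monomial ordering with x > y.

f_1 = -2*x**2 - 2*x*y + 4*x - 2*y - 6, LT = x**2.
f_2 = -6*y - 6, LT = y.

The S-polynomials (S(f_1,f_2)) all reduce to 0 modulo the current basis, so we have a Gröbner basis.

G = {x**2 - 3*x + 2, y + 1}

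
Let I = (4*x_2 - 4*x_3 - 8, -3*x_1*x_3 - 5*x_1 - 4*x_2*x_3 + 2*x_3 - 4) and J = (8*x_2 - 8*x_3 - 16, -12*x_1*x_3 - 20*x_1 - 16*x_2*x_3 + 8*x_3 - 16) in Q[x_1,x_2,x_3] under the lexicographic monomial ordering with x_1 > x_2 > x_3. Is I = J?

Two ideals are equal iff their reduced Gröbner bases coincide (the reduced basis is unique for a fixed ordering).
Buchberger on the first generating set:
f_1 = 4*x_2 - 4*x_3 - 8, LT = x_2.
f_2 = -3*x_1*x_3 - 5*x_1 - 4*x_2*x_3 + 2*x_3 - 4, LT = x_1*x_3.

The S-polynomials (S(f_1,f_2)) all reduce to 0 modulo the current basis, so we have a Gröbner basis.
Inter-reduce: drop elements whose leading term is divisible by another's, tail-reduce, and make monic.
Reduced Gröbner basis: {x_1*x_3 + 5/3*x_1 + 4/3*x_3**2 + 2*x_3 + 4/3, x_2 - x_3 - 2}.

Buchberger on the second generating set:
h_1 = 8*x_2 - 8*x_3 - 16, LT = x_2.
h_2 = -12*x_1*x_3 - 20*x_1 - 16*x_2*x_3 + 8*x_3 - 16, LT = x_1*x_3.

The S-polynomials (S(h_1,h_2)) all reduce to 0 modulo the current basis, so we have a Gröbner basis.
Inter-reduce: drop elements whose leading term is divisible by another's, tail-reduce, and make monic.
Reduced Gröbner basis: {x_1*x_3 + 5/3*x_1 + 4/3*x_3**2 + 2*x_3 + 4/3, x_2 - x_3 - 2}.

The two bases agree; hence the ideals are identical.

Yes, the ideals are equal.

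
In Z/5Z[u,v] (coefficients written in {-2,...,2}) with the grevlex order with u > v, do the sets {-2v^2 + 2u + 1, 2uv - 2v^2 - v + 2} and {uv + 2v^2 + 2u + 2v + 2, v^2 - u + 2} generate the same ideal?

Equality of ideals is decidable: compute both reduced Gröbner bases (unique for the ordering) and check whether they agree.
Buchberger on the first generating set:
f_1 = -2v^2 + 2u + 1, LT = v^2.
f_2 = 2uv - 2v^2 - v + 2, LT = uv.

S(f_1,f_2): lcm = uv^2. S = v^3 - u^2 - 2v^2 + 2u - v.
  leading term v^3: subtract (2v)·f_1 from v^3 - u^2 - 2v^2 + 2u - v → -u^2 + uv - 2v^2 + 2u + 2v
  leading term u^2: no divisor's leading term divides it; move -u^2 to the remainder.
  leading term uv: subtract (-2)·f_2 from uv - 2v^2 + 2u + 2v → -v^2 + 2u - 1
  leading term v^2: subtract (-2)·f_1 from -v^2 + 2u - 1 → u + 1
  leading term u: no divisor's leading term divides it; move u to the remainder.
  leading term 1: no divisor's leading term divides it; move 1 to the remainder.
  remainder -u^2 + u + 1 ≠ 0; add g_3 = -u^2 + u + 1 to the basis.

The other S-polynomials (S(f_1,g_3), S(f_2,g_3)) all reduce to 0 modulo the current basis, so we have a Gröbner basis.
Inter-reduce: drop elements whose leading term is divisible by another's, tail-reduce, and make monic.
Reduced Gröbner basis: {u^2 - u - 1, uv - u + 2v - 2, v^2 - u + 2}.

Buchberger on the second generating set:
h_1 = uv + 2v^2 + 2u + 2v + 2, LT = uv.
h_2 = v^2 - u + 2, LT = v^2.

S(h_1,h_2): lcm = uv^2. S = 2v^3 + u^2 + 2uv + 2v^2 - 2u + 2v.
  leading term v^3: subtract (2v)·h_2 from 2v^3 + u^2 + 2uv + 2v^2 - 2u + 2v → u^2 - uv + 2v^2 - 2u - 2v
  leading term u^2: no divisor's leading term divides it; move u^2 to the remainder.
  leading term uv: subtract (-1)·h_1 from -uv + 2v^2 - 2u - 2v → -v^2 + 2
  leading term v^2: subtract (-1)·h_2 from -v^2 + 2 → -u - 1
  leading term u: no divisor's leading term divides it; move -u to the remainder.
  leading term 1: no divisor's leading term divides it; move -1 to the remainder.
  remainder u^2 - u - 1 ≠ 0; add k_3 = u^2 - u - 1 to the basis.

The other S-polynomials (S(h_1,k_3), S(h_2,k_3)) all reduce to 0 modulo the current basis, so we have a Gröbner basis.
Inter-reduce: drop elements whose leading term is divisible by another's, tail-reduce, and make monic.
Reduced Gröbner basis: {u^2 - u - 1, uv - u + 2v - 2, v^2 - u + 2}.

Same reduced basis, so the two generating sets span the same ideal.

Yes, the ideals are equal.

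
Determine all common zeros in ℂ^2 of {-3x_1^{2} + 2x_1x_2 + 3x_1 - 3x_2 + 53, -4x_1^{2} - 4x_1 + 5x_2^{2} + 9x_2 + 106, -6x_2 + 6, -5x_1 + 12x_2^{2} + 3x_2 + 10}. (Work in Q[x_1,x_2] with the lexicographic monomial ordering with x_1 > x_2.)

Compute a lex Gröbner basis by Buchberger's algorithm.
f_1 = -3x_1^{2} + 2x_1x_2 + 3x_1 - 3x_2 + 53, LT = x_1^{2}.
f_2 = -4x_1^{2} - 4x_1 + 5x_2^{2} + 9x_2 + 106, LT = x_1^{2}.
f_3 = -6x_2 + 6, LT = x_2.
f_4 = -5x_1 + 12x_2^{2} + 3x_2 + 10, LT = x_1.

S(f_1,f_2): lcm = x_1^{2}. S = -\tfrac{2}{3}x_1x_2 - 2x_1 + \tfrac{5}{4}x_2^{2} + \tfrac{13}{4}x_2 + \tfrac{53}{6}.
  leading term x_1x_2: subtract (\tfrac{1}{9}x_1)·f_3 from -\tfrac{2}{3}x_1x_2 - 2x_1 + \tfrac{5}{4}x_2^{2} + \tfrac{13}{4}x_2 + \tfrac{53}{6} → -\tfrac{8}{3}x_1 + \tfrac{5}{4}x_2^{2} + \tfrac{13}{4}x_2 + \tfrac{53}{6}
  leading term x_1: subtract (\tfrac{8}{15})·f_4 from -\tfrac{8}{3}x_1 + \tfrac{5}{4}x_2^{2} + \tfrac{13}{4}x_2 + \tfrac{53}{6} → -\tfrac{103}{20}x_2^{2} + \tfrac{33}{20}x_2 + \tfrac{7}{2}
  leading term x_2^{2}: subtract (\tfrac{103}{120}x_2)·f_3 from -\tfrac{103}{20}x_2^{2} + \tfrac{33}{20}x_2 + \tfrac{7}{2} → -\tfrac{7}{2}x_2 + \tfrac{7}{2}
  leading term x_2: subtract (\tfrac{7}{12})·f_3 from -\tfrac{7}{2}x_2 + \tfrac{7}{2} → 0
  remainder 0.

S(f_1,f_3): leading monomials are coprime, so the S-polynomial reduces to 0 (Buchberger's first criterion).
S(f_1,f_4): lcm = x_1^{2}. S = \tfrac{12}{5}x_1x_2^{2} - \tfrac{1}{15}x_1x_2 + x_1 + x_2 - \tfrac{53}{3}.
  leading term x_1x_2^{2}: subtract (-\tfrac{2}{5}x_1x_2)·f_3 from \tfrac{12}{5}x_1x_2^{2} - \tfrac{1}{15}x_1x_2 + x_1 + x_2 - \tfrac{53}{3} → \tfrac{7}{3}x_1x_2 + x_1 + x_2 - \tfrac{53}{3}
  leading term x_1x_2: subtract (-\tfrac{7}{18}x_1)·f_3 from \tfrac{7}{3}x_1x_2 + x_1 + x_2 - \tfrac{53}{3} → \tfrac{10}{3}x_1 + x_2 - \tfrac{53}{3}
  leading term x_1: subtract (-\tfrac{2}{3})·f_4 from \tfrac{10}{3}x_1 + x_2 - \tfrac{53}{3} → 8x_2^{2} + 3x_2 - 11
  leading term x_2^{2}: subtract (-\tfrac{4}{3}x_2)·f_3 from 8x_2^{2} + 3x_2 - 11 → 11x_2 - 11
  leading term x_2: subtract (-\tfrac{11}{6})·f_3 from 11x_2 - 11 → 0
  remainder 0.

S(f_2,f_3): leading monomials are coprime, so the S-polynomial reduces to 0 (Buchberger's first criterion).
S(f_2,f_4): lcm = x_1^{2}. S = \tfrac{12}{5}x_1x_2^{2} + \tfrac{3}{5}x_1x_2 + 3x_1 - \tfrac{5}{4}x_2^{2} - \tfrac{9}{4}x_2 - \tfrac{53}{2}.
  leading term x_1x_2^{2}: subtract (-\tfrac{2}{5}x_1x_2)·f_3 from \tfrac{12}{5}x_1x_2^{2} + \tfrac{3}{5}x_1x_2 + 3x_1 - \tfrac{5}{4}x_2^{2} - \tfrac{9}{4}x_2 - \tfrac{53}{2} → 3x_1x_2 + 3x_1 - \tfrac{5}{4}x_2^{2} - \tfrac{9}{4}x_2 - \tfrac{53}{2}
  leading term x_1x_2: subtract (-\tfrac{1}{2}x_1)·f_3 from 3x_1x_2 + 3x_1 - \tfrac{5}{4}x_2^{2} - \tfrac{9}{4}x_2 - \tfrac{53}{2} → 6x_1 - \tfrac{5}{4}x_2^{2} - \tfrac{9}{4}x_2 - \tfrac{53}{2}
  leading term x_1: subtract (-\tfrac{6}{5})·f_4 from 6x_1 - \tfrac{5}{4}x_2^{2} - \tfrac{9}{4}x_2 - \tfrac{53}{2} → \tfrac{263}{20}x_2^{2} + \tfrac{27}{20}x_2 - \tfrac{29}{2}
  leading term x_2^{2}: subtract (-\tfrac{263}{120}x_2)·f_3 from \tfrac{263}{20}x_2^{2} + \tfrac{27}{20}x_2 - \tfrac{29}{2} → \tfrac{29}{2}x_2 - \tfrac{29}{2}
  leading term x_2: subtract (-\tfrac{29}{12})·f_3 from \tfrac{29}{2}x_2 - \tfrac{29}{2} → 0
  remainder 0.

S(f_3,f_4): leading monomials are coprime, so the S-polynomial reduces to 0 (Buchberger's first criterion).
Every S-polynomial of the final basis reduces to 0, so we have a Gröbner basis.
Inter-reduce: drop elements whose leading term is divisible by another's, tail-reduce, and make monic.
Reduced Gröbner basis: {x_1 - 5, x_2 - 1}.

A lex Gröbner basis eliminates variables successively. Here x_2 - 1 depends only on x_2, with roots {1}; lifting each root through the earlier basis elements recovers the full solutions.
  x_2 = 1: the earlier basis element becomes x_1 - 5 = 0, giving x_1 = 5 — point (5, 1).
Check: every point annihilates each of the original generators.

{(5, 1)}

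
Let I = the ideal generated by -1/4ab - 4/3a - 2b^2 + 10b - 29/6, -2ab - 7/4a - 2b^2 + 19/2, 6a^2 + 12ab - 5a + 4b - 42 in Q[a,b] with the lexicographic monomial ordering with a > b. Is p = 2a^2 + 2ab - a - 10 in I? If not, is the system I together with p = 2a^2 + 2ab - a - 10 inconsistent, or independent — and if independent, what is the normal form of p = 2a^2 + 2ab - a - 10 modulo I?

First compute the reduced Gröbner basis of I by Buchberger's algorithm.
f_1 = -1/4ab - 4/3a - 2b^2 + 10b - 29/6, LT = ab.
f_2 = -2ab - 7/4a - 2b^2 + 19/2, LT = ab.
f_3 = 6a^2 + 12ab - 5a + 4b - 42, LT = a^2.

S(f_1,f_2): lcm = ab. S = 107/24a + 7b^2 - 40b + 289/12.
  leading term a: no divisor's leading term divides it; move 107/24a to the remainder.
  leading term b^2: no divisor's leading term divides it; move 7b^2 to the remainder.
  leading term b: no divisor's leading term divides it; move -40b to the remainder.
  leading term 1: no divisor's leading term divides it; move 289/12 to the remainder.
  remainder 107/24a + 7b^2 - 40b + 289/12 ≠ 0; add h_4 = 107/24a + 7b^2 - 40b + 289/12 to the basis.

S(f_1,f_3): lcm = a^2b. S = 16/3a^2 + 6ab^2 - 235/6ab + 58/3a - 2/3b^2 + 7b.
  leading term a^2: subtract (8/9)·f_3 from 16/3a^2 + 6ab^2 - 235/6ab + 58/3a - 2/3b^2 + 7b → 6ab^2 - 299/6ab + 214/9a - 2/3b^2 + 31/9b + 112/3
  leading term ab^2: subtract (-24b)·f_1 from 6ab^2 - 299/6ab + 214/9a - 2/3b^2 + 31/9b + 112/3 → -491/6ab + 214/9a - 48b^3 + 718/3b^2 - 1013/9b + 112/3
  leading term ab: subtract (982/3)·f_1 from -491/6ab + 214/9a - 48b^3 + 718/3b^2 - 1013/9b + 112/3 → 4142/9a - 48b^3 + 894b^2 - 30473/9b + 14575/9
  leading term a: subtract (33136/321)·h_4 from 4142/9a - 48b^3 + 894b^2 - 30473/9b + 14575/9 → -48b^3 + 55022/321b^2 + 715709/963b - 834551/963
  leading term b^3: no divisor's leading term divides it; move -48b^3 to the remainder.
  leading term b^2: no divisor's leading term divides it; move 55022/321b^2 to the remainder.
  leading term b: no divisor's leading term divides it; move 715709/963b to the remainder.
  leading term 1: no divisor's leading term divides it; move -834551/963 to the remainder.
  remainder -48b^3 + 55022/321b^2 + 715709/963b - 834551/963 ≠ 0; add h_5 = -48b^3 + 55022/321b^2 + 715709/963b - 834551/963 to the basis.

S(f_2,f_3): lcm = a^2b. S = 7/8a^2 - ab^2 + 5/6ab - 19/4a - 2/3b^2 + 7b.
  leading term a^2: subtract (7/48)·f_3 from 7/8a^2 - ab^2 + 5/6ab - 19/4a - 2/3b^2 + 7b → -ab^2 - 11/12ab - 193/48a - 2/3b^2 + 77/12b + 49/8
  leading term ab^2: subtract (4b)·f_1 from -ab^2 - 11/12ab - 193/48a - 2/3b^2 + 77/12b + 49/8 → 53/12ab - 193/48a + 8b^3 - 122/3b^2 + 103/4b + 49/8
  leading term ab: subtract (-53/3)·f_1 from 53/12ab - 193/48a + 8b^3 - 122/3b^2 + 103/4b + 49/8 → -3971/144a + 8b^3 - 76b^2 + 2429/12b - 5707/72
  leading term a: subtract (-3971/642)·h_4 from -3971/144a + 8b^3 - 76b^2 + 2429/12b - 5707/72 → 8b^3 - 20995/642b^2 - 19259/428b + 89495/1284
  leading term b^3: subtract (-1/6)·h_5 from 8b^3 - 20995/642b^2 - 19259/428b + 89495/1284 → -7963/1926b^2 + 911425/11556b - 863647/11556
  leading term b^2: no divisor's leading term divides it; move -7963/1926b^2 to the remainder.
  leading term b: no divisor's leading term divides it; move 911425/11556b to the remainder.
  leading term 1: no divisor's leading term divides it; move -863647/11556 to the remainder.
  remainder -7963/1926b^2 + 911425/11556b - 863647/11556 ≠ 0; add h_6 = -7963/1926b^2 + 911425/11556b - 863647/11556 to the basis.

S(f_1,h_4): lcm = ab. S = 16/3a - 168/107b^3 + 1816/107b^2 - 4858/107b + 58/3.
  leading term a: subtract (128/107)·h_4 from 16/3a - 168/107b^3 + 1816/107b^2 - 4858/107b + 58/3 → -168/107b^3 + 920/107b^2 + 262/107b - 1014/107
  leading term b^3: subtract (7/214)·h_5 from -168/107b^3 + 920/107b^2 + 262/107b - 1014/107 → 102743/34347b^2 - 4505351/206082b + 3888893/206082
  leading term b^2: subtract (-616458/852041)·h_6 from 102743/34347b^2 - 4505351/206082b + 3888893/206082 → 89978861/2556123b - 89978861/2556123
  leading term b: no divisor's leading term divides it; move 89978861/2556123b to the remainder.
  leading term 1: no divisor's leading term divides it; move -89978861/2556123 to the remainder.
  remainder 89978861/2556123b - 89978861/2556123 ≠ 0; add h_7 = 89978861/2556123b - 89978861/2556123 to the basis.

The other S-polynomials (S(f_2,h_4), S(f_3,h_4), S(f_1,h_5), S(f_2,h_5), S(f_3,h_5), S(h_4,h_5), S(f_1,h_6), S(f_2,h_6), S(f_3,h_6), S(h_4,h_6), S(h_5,h_6), S(f_1,h_7), S(f_2,h_7), S(f_3,h_7), S(h_4,h_7), S(h_5,h_7), S(h_6,h_7)) all reduce to 0 modulo the current basis, so we have a Gröbner basis.
Inter-reduce: drop elements whose leading term is divisible by another's, tail-reduce, and make monic.
Reduced Gröbner basis: {a - 2, b - 1}.
Label its elements g_1 = a - 2, g_2 = b - 1.

Reduce p = 2a^2 + 2ab - a - 10 modulo G:
  leading term a^2: subtract (2a)·g_1 from 2a^2 + 2ab - a - 10 → 2ab + 3a - 10
  leading term ab: subtract (2b)·g_1 from 2ab + 3a - 10 → 3a + 4b - 10
  leading term a: subtract (3)·g_1 from 3a + 4b - 10 → 4b - 4
  leading term b: subtract (4)·g_2 from 4b - 4 → 0
  normal form = 0.
Since the normal form is 0, p ∈ I.

2a^2 + 2ab - a - 10 lies in I (it reduces to 0).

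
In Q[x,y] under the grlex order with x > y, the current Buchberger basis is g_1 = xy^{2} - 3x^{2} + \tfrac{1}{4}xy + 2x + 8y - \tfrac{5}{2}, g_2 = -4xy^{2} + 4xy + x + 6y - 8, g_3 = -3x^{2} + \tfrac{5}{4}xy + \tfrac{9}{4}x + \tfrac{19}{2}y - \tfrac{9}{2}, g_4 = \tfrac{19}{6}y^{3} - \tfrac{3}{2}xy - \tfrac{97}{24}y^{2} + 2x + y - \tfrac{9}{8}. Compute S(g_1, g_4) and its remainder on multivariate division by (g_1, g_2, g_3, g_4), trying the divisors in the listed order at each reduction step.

S(g_1, g_4) = -\tfrac{48}{19}x^{2}y + \tfrac{29}{19}xy^{2} - \tfrac{12}{19}x^{2} + \tfrac{32}{19}xy + 8y^{2} + \tfrac{27}{76}x - \tfrac{5}{2}y; remainder on division = 0.

lcm(LM(g_1), LM(g_4)) = xy^{3}.
S = (lcm/LT(g_1))·g_1 − (lcm/LT(g_4))·g_4 = -\tfrac{48}{19}x^{2}y + \tfrac{29}{19}xy^{2} - \tfrac{12}{19}x^{2} + \tfrac{32}{19}xy + 8y^{2} + \tfrac{27}{76}x - \tfrac{5}{2}y.
Reduce S modulo (g_1, g_2, g_3, g_4) in that order:
  leading term x^{2}y: subtract (\tfrac{16}{19}y)·g_3 from -\tfrac{48}{19}x^{2}y + \tfrac{29}{19}xy^{2} - \tfrac{12}{19}x^{2} + \tfrac{32}{19}xy + 8y^{2} + \tfrac{27}{76}x - \tfrac{5}{2}y → \tfrac{9}{19}xy^{2} - \tfrac{12}{19}x^{2} - \tfrac{4}{19}xy + \tfrac{27}{76}x + \tfrac{49}{38}y
  leading term xy^{2}: subtract (\tfrac{9}{19})·g_1 from \tfrac{9}{19}xy^{2} - \tfrac{12}{19}x^{2} - \tfrac{4}{19}xy + \tfrac{27}{76}x + \tfrac{49}{38}y → \tfrac{15}{19}x^{2} - \tfrac{25}{76}xy - \tfrac{45}{76}x - \tfrac{5}{2}y + \tfrac{45}{38}
  leading term x^{2}: subtract (-\tfrac{5}{19})·g_3 from \tfrac{15}{19}x^{2} - \tfrac{25}{76}xy - \tfrac{45}{76}x - \tfrac{5}{2}y + \tfrac{45}{38} → 0
The remainder is 0, so this S-polynomial contributes no new basis element.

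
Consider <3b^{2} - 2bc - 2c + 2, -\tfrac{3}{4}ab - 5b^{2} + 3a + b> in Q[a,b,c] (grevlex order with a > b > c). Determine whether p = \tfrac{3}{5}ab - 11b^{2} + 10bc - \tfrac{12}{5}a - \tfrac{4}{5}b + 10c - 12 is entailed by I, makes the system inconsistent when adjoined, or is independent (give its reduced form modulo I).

First compute the reduced Gröbner basis of I by Buchberger's algorithm.
f_1 = 3b^{2} - 2bc - 2c + 2, LT = b^{2}.
f_2 = -\tfrac{3}{4}ab - 5b^{2} + 3a + b, LT = ab.

S(f_1,f_2): lcm = ab^{2}. S = -\tfrac{20}{3}b^{3} - \tfrac{2}{3}abc + 4ab + \tfrac{4}{3}b^{2} - \tfrac{2}{3}ac + \tfrac{2}{3}a.
  leading term b^{3}: subtract (-\tfrac{20}{9}b)·f_1 from -\tfrac{20}{3}b^{3} - \tfrac{2}{3}abc + 4ab + \tfrac{4}{3}b^{2} - \tfrac{2}{3}ac + \tfrac{2}{3}a → -\tfrac{2}{3}abc - \tfrac{40}{9}b^{2}c + 4ab + \tfrac{4}{3}b^{2} - \tfrac{2}{3}ac - \tfrac{40}{9}bc + \tfrac{2}{3}a + \tfrac{40}{9}b
  leading term abc: subtract (\tfrac{8}{9}c)·f_2 from -\tfrac{2}{3}abc - \tfrac{40}{9}b^{2}c + 4ab + \tfrac{4}{3}b^{2} - \tfrac{2}{3}ac - \tfrac{40}{9}bc + \tfrac{2}{3}a + \tfrac{40}{9}b → 4ab + \tfrac{4}{3}b^{2} - \tfrac{10}{3}ac - \tfrac{16}{3}bc + \tfrac{2}{3}a + \tfrac{40}{9}b
  leading term ab: subtract (-\tfrac{16}{3})·f_2 from 4ab + \tfrac{4}{3}b^{2} - \tfrac{10}{3}ac - \tfrac{16}{3}bc + \tfrac{2}{3}a + \tfrac{40}{9}b → -\tfrac{76}{3}b^{2} - \tfrac{10}{3}ac - \tfrac{16}{3}bc + \tfrac{50}{3}a + \tfrac{88}{9}b
  leading term b^{2}: subtract (-\tfrac{76}{9})·f_1 from -\tfrac{76}{3}b^{2} - \tfrac{10}{3}ac - \tfrac{16}{3}bc + \tfrac{50}{3}a + \tfrac{88}{9}b → -\tfrac{10}{3}ac - \tfrac{200}{9}bc + \tfrac{50}{3}a + \tfrac{88}{9}b - \tfrac{152}{9}c + \tfrac{152}{9}
  leading term ac: no divisor's leading term divides it; move -\tfrac{10}{3}ac to the remainder.
  leading term bc: no divisor's leading term divides it; move -\tfrac{200}{9}bc to the remainder.
  leading term a: no divisor's leading term divides it; move \tfrac{50}{3}a to the remainder.
  leading term b: no divisor's leading term divides it; move \tfrac{88}{9}b to the remainder.
  leading term c: no divisor's leading term divides it; move -\tfrac{152}{9}c to the remainder.
  leading term 1: no divisor's leading term divides it; move \tfrac{152}{9} to the remainder.
  remainder -\tfrac{10}{3}ac - \tfrac{200}{9}bc + \tfrac{50}{3}a + \tfrac{88}{9}b - \tfrac{152}{9}c + \tfrac{152}{9} ≠ 0; add h_3 = -\tfrac{10}{3}ac - \tfrac{200}{9}bc + \tfrac{50}{3}a + \tfrac{88}{9}b - \tfrac{152}{9}c + \tfrac{152}{9} to the basis.

The other S-polynomials (S(f_1,h_3), S(f_2,h_3)) all reduce to 0 modulo the current basis, so we have a Gröbner basis.
Inter-reduce: drop elements whose leading term is divisible by another's, tail-reduce, and make monic.
Reduced Gröbner basis: {ab + \tfrac{40}{9}bc - 4a - \tfrac{4}{3}b + \tfrac{40}{9}c - \tfrac{40}{9}, b^{2} - \tfrac{2}{3}bc - \tfrac{2}{3}c + \tfrac{2}{3}, ac + \tfrac{20}{3}bc - 5a - \tfrac{44}{15}b + \tfrac{76}{15}c - \tfrac{76}{15}}.
Label its elements g_1 = ab + \tfrac{40}{9}bc - 4a - \tfrac{4}{3}b + \tfrac{40}{9}c - \tfrac{40}{9}, g_2 = b^{2} - \tfrac{2}{3}bc - \tfrac{2}{3}c + \tfrac{2}{3}, g_3 = ac + \tfrac{20}{3}bc - 5a - \tfrac{44}{15}b + \tfrac{76}{15}c - \tfrac{76}{15}.

Reduce p = \tfrac{3}{5}ab - 11b^{2} + 10bc - \tfrac{12}{5}a - \tfrac{4}{5}b + 10c - 12 modulo G:
  leading term ab: subtract (\tfrac{3}{5})·g_1 from \tfrac{3}{5}ab - 11b^{2} + 10bc - \tfrac{12}{5}a - \tfrac{4}{5}b + 10c - 12 → -11b^{2} + \tfrac{22}{3}bc + \tfrac{22}{3}c - \tfrac{28}{3}
  leading term b^{2}: subtract (-11)·g_2 from -11b^{2} + \tfrac{22}{3}bc + \tfrac{22}{3}c - \tfrac{28}{3} → -2
  leading term 1: no divisor's leading term divides it; move -2 to the remainder.
  normal form = -2.
The normal form is nonzero, so p ∉ I. Since p minus its normal form lies in I, I + (p) = I + (r) where r = -2; decide whether this ideal is the whole ring.
Here r = -2 is a nonzero constant, hence a unit: 1 ∈ I + (p), the Gröbner basis of I + (p) is {1}, and the enlarged system has no common solution — adjoining p is inconsistent.

Adjoining \tfrac{3}{5}ab - 11b^{2} + 10bc - \tfrac{12}{5}a - \tfrac{4}{5}b + 10c - 12 makes the ideal the whole ring: the system is inconsistent.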